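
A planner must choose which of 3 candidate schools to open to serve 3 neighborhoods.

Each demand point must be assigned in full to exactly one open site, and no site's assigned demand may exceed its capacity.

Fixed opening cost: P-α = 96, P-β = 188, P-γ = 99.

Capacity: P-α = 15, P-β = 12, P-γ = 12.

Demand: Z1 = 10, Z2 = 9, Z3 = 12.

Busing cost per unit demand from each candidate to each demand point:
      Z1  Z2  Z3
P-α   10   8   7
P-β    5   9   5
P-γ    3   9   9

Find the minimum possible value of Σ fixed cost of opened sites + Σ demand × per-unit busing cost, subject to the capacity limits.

Open {P-α, P-β, P-γ}; cheapest assignment that respects the capacities:
  P-α (cap 15, load 9): Z2 — cost 9×8 = 72
  P-β (cap 12, load 12): Z3 — cost 12×5 = 60
  P-γ (cap 12, load 10): Z1 — cost 10×3 = 30
  Shipping 162, fixed 383 → total 545.
  Any other capacity-feasible assignment to {P-α, P-β, P-γ} ships for at least 162.
Total demand is 31 and no other set of sites has combined capacity ≥ 31, so {P-α, P-β, P-γ} is the only feasible choice of open sites. Minimum: 545.

545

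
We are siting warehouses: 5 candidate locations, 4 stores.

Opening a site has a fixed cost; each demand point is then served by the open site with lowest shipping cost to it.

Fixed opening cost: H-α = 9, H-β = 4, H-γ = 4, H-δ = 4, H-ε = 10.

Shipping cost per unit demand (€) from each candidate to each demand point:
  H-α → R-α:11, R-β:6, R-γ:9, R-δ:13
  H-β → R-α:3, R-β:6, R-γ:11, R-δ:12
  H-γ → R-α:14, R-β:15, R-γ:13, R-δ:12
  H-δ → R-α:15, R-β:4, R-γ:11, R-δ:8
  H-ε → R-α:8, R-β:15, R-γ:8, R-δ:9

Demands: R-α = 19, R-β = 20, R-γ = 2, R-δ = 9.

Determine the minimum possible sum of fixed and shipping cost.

Open {H-β, H-δ}: assign each demand point to its cheapest open site.
  R-α→H-β 19×3=57, R-β→H-δ 20×4=80, R-γ→H-β 2×11=22, R-δ→H-δ 9×8=72
  shipping cost 231, fixed 8 → total 239.
Compare {H-β, H-γ, H-δ}: shipping cost 231 + fixed 12 = 243.
Compare {H-β, H-δ, H-ε}: shipping cost 225 + fixed 18 = 243.
Compare {H-α, H-β, H-δ}: shipping cost 227 + fixed 17 = 244.
All other subsets cost ≥ 243. Minimum total cost: 239.

239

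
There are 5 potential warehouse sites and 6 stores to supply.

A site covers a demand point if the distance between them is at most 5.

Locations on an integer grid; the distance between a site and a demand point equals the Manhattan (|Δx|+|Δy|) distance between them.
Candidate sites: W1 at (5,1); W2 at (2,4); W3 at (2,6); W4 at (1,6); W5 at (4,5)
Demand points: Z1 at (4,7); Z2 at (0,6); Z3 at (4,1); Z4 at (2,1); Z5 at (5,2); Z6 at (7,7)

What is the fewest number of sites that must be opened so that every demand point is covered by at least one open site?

2

Coverage sets (demand points within 5 of each site):
  W1: {Z3, Z4, Z5}
  W2: {Z1, Z2, Z3, Z4, Z5}
  W3: {Z1, Z2, Z4}
  W4: {Z1, Z2}
  W5: {Z1, Z2, Z3, Z5, Z6}
No single site covers all 6 demand points.
But {W1, W5} covers everything, so the minimum is 2.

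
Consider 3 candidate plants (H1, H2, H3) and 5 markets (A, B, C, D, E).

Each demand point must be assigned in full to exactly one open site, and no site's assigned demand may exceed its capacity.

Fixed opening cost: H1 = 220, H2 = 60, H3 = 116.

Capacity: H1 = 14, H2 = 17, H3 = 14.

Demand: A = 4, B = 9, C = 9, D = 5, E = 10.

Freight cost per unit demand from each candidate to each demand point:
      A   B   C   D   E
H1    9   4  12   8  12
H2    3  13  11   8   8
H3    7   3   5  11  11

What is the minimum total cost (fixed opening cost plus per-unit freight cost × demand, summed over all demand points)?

609

Open {H1, H2, H3}; cheapest assignment that respects the capacities:
  H1 (cap 14, load 14): B, D — cost 9×4 + 5×8 = 76
  H2 (cap 17, load 14): A, E — cost 4×3 + 10×8 = 92
  H3 (cap 14, load 9): C — cost 9×5 = 45
  Shipping 213, fixed 396 → total 609.
  Any other capacity-feasible assignment to {H1, H2, H3} ships for at least 213.
Total demand is 37 and no other set of sites has combined capacity ≥ 37, so {H1, H2, H3} is the only feasible choice of open sites. Minimum: 609.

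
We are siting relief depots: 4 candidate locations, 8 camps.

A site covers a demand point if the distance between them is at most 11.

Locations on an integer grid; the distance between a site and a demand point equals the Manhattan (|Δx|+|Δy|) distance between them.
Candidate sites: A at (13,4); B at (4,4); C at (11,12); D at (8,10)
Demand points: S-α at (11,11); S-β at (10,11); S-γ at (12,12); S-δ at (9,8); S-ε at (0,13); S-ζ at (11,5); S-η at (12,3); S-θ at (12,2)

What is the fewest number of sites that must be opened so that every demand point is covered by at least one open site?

Coverage sets (demand points within 11 of each site):
  A: {S-α, S-β, S-γ, S-δ, S-ζ, S-η, S-θ}
  B: {S-δ, S-ζ, S-η, S-θ}
  C: {S-α, S-β, S-γ, S-δ, S-ζ, S-η, S-θ}
  D: {S-α, S-β, S-γ, S-δ, S-ε, S-ζ, S-η}
No single site covers all 8 demand points.
But {A, D} covers everything, so the minimum is 2.

2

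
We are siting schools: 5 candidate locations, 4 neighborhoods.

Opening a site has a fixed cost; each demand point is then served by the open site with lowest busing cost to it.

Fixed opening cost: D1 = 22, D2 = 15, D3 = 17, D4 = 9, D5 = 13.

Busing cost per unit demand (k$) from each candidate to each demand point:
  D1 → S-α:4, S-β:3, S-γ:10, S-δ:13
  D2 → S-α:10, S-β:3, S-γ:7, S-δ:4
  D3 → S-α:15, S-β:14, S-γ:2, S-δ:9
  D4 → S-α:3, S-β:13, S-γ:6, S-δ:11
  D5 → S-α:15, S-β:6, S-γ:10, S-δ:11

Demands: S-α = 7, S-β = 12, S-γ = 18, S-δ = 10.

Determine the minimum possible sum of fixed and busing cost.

Open {D2, D3, D4}: assign each demand point to its cheapest open site.
  S-α→D4 7×3=21, S-β→D2 12×3=36, S-γ→D3 18×2=36, S-δ→D2 10×4=40
  busing cost 133, fixed 41 → total 174.
Compare {D2, D3, D4, D5}: busing cost 133 + fixed 54 = 187.
Compare {D1, D2, D3}: busing cost 140 + fixed 54 = 194.
Compare {D1, D2, D3, D4}: busing cost 133 + fixed 63 = 196.
All other subsets cost ≥ 187. Minimum total cost: 174.

174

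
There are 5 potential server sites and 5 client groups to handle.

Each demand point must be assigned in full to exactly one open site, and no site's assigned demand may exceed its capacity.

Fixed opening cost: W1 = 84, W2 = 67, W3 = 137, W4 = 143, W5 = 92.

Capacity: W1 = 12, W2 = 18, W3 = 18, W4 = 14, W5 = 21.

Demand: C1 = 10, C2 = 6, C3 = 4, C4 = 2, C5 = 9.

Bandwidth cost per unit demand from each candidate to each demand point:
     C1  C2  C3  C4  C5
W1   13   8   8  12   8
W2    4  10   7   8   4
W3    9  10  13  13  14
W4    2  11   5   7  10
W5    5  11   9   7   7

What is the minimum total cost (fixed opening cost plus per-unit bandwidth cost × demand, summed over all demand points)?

353

Open {W2, W5}; cheapest assignment that respects the capacities:
  W2 (cap 18, load 13): C3, C5 — cost 4×7 + 9×4 = 64
  W5 (cap 21, load 18): C1, C2, C4 — cost 10×5 + 6×11 + 2×7 = 130
  Shipping 194, fixed 159 → total 353.
  Any other capacity-feasible assignment to {W2, W5} ships for at least 194.
Compare {W2, W4}: its best feasible assignment gives total 362.
Compare {W1, W5}: its best feasible assignment gives total 383.
Every other set of open sites that can feasibly serve all demand totals ≥ 362 even under its best assignment. Minimum: 353.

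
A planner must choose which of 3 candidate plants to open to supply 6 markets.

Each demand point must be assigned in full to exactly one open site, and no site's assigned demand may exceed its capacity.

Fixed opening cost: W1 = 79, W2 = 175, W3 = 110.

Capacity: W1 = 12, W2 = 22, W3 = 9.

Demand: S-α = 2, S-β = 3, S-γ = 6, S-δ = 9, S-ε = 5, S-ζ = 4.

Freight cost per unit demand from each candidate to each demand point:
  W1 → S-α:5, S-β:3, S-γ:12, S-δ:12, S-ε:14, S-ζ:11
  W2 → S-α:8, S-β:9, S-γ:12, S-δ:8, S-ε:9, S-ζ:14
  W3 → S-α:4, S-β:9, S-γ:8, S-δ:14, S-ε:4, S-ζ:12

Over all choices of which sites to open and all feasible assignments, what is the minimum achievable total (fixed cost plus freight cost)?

506

Open {W1, W2}; cheapest assignment that respects the capacities:
  W1 (cap 12, load 9): S-α, S-β, S-ζ — cost 2×5 + 3×3 + 4×11 = 63
  W2 (cap 22, load 20): S-γ, S-δ, S-ε — cost 6×12 + 9×8 + 5×9 = 189
  Shipping 252, fixed 254 → total 506.
  Any other capacity-feasible assignment to {W1, W2} ships for at least 252.
Compare {W2, W3}: its best feasible assignment gives total 540.
Compare {W1, W2, W3}: its best feasible assignment gives total 589.
Every other set of open sites that can feasibly serve all demand totals ≥ 540 even under its best assignment. Minimum: 506.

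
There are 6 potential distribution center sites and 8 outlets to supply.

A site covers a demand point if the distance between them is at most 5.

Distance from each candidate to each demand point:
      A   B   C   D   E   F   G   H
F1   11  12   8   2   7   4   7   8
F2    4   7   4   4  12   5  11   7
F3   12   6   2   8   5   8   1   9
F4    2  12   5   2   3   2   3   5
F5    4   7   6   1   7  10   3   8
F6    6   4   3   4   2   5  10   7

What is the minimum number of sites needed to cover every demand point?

Coverage sets (demand points within 5 of each site):
  F1: {D, F}
  F2: {A, C, D, F}
  F3: {C, E, G}
  F4: {A, C, D, E, F, G, H}
  F5: {A, D, G}
  F6: {B, C, D, E, F}
No single site covers all 8 demand points.
But {F4, F6} covers everything, so the minimum is 2.

2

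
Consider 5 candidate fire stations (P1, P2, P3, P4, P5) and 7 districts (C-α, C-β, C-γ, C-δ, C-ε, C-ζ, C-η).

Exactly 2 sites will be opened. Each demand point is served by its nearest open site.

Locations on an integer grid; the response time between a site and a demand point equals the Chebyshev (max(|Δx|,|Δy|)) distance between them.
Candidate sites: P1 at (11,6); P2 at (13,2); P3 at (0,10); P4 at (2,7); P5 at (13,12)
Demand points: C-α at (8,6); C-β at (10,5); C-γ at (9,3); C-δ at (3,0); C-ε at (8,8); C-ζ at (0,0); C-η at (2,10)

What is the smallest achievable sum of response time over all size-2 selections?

Open {P1, P4}.
  C-α→P1 3, C-β→P1 1, C-γ→P1 3, C-δ→P4 7, C-ε→P1 3, C-ζ→P4 7, C-η→P4 3  ⇒ total 27.
Compare {P1, P3}: total 30.
Compare {P2, P4}: total 35.
No size-2 selection does better; minimum is 27.

27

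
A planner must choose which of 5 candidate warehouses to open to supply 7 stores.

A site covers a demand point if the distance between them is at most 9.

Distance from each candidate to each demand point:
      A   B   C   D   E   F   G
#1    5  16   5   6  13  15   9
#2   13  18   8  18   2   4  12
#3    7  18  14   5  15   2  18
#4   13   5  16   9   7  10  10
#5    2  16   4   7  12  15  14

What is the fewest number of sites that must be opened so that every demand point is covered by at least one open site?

3

Coverage sets (demand points within 9 of each site):
  #1: {A, C, D, G}
  #2: {C, E, F}
  #3: {A, D, F}
  #4: {B, D, E}
  #5: {A, C, D}
No 2 sites suffice: every size-2 union leaves at least one demand point uncovered.
But {#1, #2, #4} covers everything, so the minimum is 3.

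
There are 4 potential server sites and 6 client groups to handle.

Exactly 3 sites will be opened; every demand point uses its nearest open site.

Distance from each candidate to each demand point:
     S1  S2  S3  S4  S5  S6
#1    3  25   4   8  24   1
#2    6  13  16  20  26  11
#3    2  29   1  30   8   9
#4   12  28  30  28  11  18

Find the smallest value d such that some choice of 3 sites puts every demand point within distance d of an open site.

13

Open {#1, #2, #3}.
  Farthest demand point is S2 at distance 13 (to #2); all others are ≤ 13.
With {#1, #2, #4} the worst case is 13.
With {#2, #3, #4} the worst case is 20.
No size-3 selection achieves below 13.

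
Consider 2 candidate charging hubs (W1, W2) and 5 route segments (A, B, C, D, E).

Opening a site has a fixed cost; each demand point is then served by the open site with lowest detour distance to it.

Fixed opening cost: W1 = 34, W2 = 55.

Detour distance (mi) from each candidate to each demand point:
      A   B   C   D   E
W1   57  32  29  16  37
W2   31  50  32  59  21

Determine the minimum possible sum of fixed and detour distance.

205

Open {W1}: assign each demand point to its cheapest open site.
  A→W1 57, B→W1 32, C→W1 29, D→W1 16, E→W1 37
  detour distance 171, fixed 34 → total 205.
Compare {W1, W2}: detour distance 129 + fixed 89 = 218.
Compare {W2}: detour distance 193 + fixed 55 = 248.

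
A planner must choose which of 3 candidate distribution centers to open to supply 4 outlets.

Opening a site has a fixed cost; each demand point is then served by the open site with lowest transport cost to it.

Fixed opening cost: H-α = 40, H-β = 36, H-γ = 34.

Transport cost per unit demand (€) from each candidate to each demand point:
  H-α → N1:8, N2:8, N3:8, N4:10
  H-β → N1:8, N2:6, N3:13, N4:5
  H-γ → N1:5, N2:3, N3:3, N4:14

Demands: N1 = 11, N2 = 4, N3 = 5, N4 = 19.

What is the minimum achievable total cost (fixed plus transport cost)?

Open {H-β, H-γ}: assign each demand point to its cheapest open site.
  N1→H-γ 11×5=55, N2→H-γ 4×3=12, N3→H-γ 5×3=15, N4→H-β 19×5=95
  transport cost 177, fixed 70 → total 247.
Compare {H-α, H-β, H-γ}: transport cost 177 + fixed 110 = 287.
Compare {H-β}: transport cost 272 + fixed 36 = 308.
Compare {H-α, H-β}: transport cost 247 + fixed 76 = 323.
All other subsets cost ≥ 287. Minimum total cost: 247.

247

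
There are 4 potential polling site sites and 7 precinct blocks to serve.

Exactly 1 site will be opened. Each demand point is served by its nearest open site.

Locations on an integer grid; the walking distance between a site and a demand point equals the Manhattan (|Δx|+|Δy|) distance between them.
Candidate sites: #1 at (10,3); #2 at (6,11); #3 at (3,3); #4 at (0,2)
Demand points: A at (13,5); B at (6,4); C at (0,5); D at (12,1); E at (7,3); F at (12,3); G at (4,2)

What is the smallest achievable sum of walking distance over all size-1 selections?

Open {#1}.
  A→#1 5, B→#1 5, C→#1 12, D→#1 4, E→#1 3, F→#1 2, G→#1 7  ⇒ total 38.
Compare {#3}: total 47.
Compare {#4}: total 65.
No size-1 selection does better; minimum is 38.

38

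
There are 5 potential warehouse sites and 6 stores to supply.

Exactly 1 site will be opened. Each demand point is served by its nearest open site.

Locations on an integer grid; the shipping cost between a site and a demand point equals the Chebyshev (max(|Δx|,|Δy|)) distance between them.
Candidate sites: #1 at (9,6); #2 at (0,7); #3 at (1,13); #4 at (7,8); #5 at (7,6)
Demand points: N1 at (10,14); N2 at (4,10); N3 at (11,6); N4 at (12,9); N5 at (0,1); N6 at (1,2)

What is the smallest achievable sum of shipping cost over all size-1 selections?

31

Open {#4}.
  N1→#4 6, N2→#4 3, N3→#4 4, N4→#4 5, N5→#4 7, N6→#4 6  ⇒ total 31.
Compare {#5}: total 34.
Compare {#1}: total 35.
No size-1 selection does better; minimum is 31.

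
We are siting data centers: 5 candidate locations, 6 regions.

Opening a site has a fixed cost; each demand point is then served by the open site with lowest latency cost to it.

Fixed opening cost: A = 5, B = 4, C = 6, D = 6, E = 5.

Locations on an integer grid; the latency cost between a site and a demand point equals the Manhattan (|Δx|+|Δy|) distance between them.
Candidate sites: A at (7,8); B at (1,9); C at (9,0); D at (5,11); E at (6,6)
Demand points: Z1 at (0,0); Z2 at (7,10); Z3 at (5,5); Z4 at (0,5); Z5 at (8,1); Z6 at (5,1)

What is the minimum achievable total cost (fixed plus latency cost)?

Open {C, E}: assign each demand point to its cheapest open site.
  Z1→C 9, Z2→E 5, Z3→E 2, Z4→E 7, Z5→C 2, Z6→C 5
  latency cost 30, fixed 11 → total 41.
Compare {A, B, C}: latency cost 28 + fixed 15 = 43.
Compare {A, C, E}: latency cost 27 + fixed 16 = 43.
Compare {B, C, E}: latency cost 28 + fixed 15 = 43.
All other subsets cost ≥ 43. Minimum total cost: 41.

41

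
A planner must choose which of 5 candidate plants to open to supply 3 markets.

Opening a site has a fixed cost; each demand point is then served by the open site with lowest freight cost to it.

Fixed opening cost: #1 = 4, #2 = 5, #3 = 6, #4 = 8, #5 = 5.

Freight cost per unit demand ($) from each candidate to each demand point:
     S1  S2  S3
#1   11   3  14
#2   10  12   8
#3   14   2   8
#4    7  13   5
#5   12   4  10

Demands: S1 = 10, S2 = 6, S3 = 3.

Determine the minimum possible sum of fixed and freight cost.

111

Open {#3, #4}: assign each demand point to its cheapest open site.
  S1→#4 10×7=70, S2→#3 6×2=12, S3→#4 3×5=15
  freight cost 97, fixed 14 → total 111.
Compare {#1, #4}: freight cost 103 + fixed 12 = 115.
Compare {#1, #3, #4}: freight cost 97 + fixed 18 = 115.
Compare {#2, #3, #4}: freight cost 97 + fixed 19 = 116.
All other subsets cost ≥ 115. Minimum total cost: 111.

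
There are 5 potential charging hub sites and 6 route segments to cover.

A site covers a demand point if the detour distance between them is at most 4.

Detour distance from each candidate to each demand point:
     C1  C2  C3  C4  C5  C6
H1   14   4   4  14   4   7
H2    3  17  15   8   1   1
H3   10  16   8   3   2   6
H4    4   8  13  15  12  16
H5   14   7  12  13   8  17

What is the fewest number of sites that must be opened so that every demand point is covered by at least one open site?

Coverage sets (demand points within 4 of each site):
  H1: {C2, C3, C5}
  H2: {C1, C5, C6}
  H3: {C4, C5}
  H4: {C1}
  H5: {}
No 2 sites suffice: every size-2 union leaves at least one demand point uncovered.
But {H1, H2, H3} covers everything, so the minimum is 3.

3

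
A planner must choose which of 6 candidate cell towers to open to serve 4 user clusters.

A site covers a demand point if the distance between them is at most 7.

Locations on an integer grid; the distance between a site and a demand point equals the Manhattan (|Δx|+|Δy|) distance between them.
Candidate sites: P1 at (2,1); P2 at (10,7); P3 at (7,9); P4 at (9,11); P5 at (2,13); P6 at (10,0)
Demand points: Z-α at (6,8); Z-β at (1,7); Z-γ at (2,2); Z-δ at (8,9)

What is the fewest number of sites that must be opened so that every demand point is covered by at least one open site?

2

Coverage sets (demand points within 7 of each site):
  P1: {Z-β, Z-γ}
  P2: {Z-α, Z-δ}
  P3: {Z-α, Z-δ}
  P4: {Z-α, Z-δ}
  P5: {Z-β}
  P6: {}
No single site covers all 4 demand points.
But {P1, P2} covers everything, so the minimum is 2.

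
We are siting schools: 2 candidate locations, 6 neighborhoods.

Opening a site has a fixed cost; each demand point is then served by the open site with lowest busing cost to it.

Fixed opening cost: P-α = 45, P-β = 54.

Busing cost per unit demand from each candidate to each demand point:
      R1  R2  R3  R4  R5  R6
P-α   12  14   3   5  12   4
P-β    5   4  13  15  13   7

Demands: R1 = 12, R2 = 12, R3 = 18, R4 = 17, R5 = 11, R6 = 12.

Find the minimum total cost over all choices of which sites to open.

Open {P-α, P-β}: assign each demand point to its cheapest open site.
  R1→P-β 12×5=60, R2→P-β 12×4=48, R3→P-α 18×3=54, R4→P-α 17×5=85, R5→P-α 11×12=132, R6→P-α 12×4=48
  busing cost 427, fixed 99 → total 526.
Compare {P-α}: busing cost 631 + fixed 45 = 676.
Compare {P-β}: busing cost 824 + fixed 54 = 878.

526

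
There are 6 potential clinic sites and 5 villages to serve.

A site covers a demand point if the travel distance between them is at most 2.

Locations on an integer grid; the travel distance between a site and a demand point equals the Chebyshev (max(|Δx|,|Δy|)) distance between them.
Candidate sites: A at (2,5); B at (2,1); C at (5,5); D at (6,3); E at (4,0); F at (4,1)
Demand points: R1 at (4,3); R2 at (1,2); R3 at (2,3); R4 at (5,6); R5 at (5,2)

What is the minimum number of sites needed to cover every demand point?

3

Coverage sets (demand points within 2 of each site):
  A: {R1, R3}
  B: {R1, R2, R3}
  C: {R1, R4}
  D: {R1, R5}
  E: {R5}
  F: {R1, R3, R5}
No 2 sites suffice: every size-2 union leaves at least one demand point uncovered.
But {B, C, D} covers everything, so the minimum is 3.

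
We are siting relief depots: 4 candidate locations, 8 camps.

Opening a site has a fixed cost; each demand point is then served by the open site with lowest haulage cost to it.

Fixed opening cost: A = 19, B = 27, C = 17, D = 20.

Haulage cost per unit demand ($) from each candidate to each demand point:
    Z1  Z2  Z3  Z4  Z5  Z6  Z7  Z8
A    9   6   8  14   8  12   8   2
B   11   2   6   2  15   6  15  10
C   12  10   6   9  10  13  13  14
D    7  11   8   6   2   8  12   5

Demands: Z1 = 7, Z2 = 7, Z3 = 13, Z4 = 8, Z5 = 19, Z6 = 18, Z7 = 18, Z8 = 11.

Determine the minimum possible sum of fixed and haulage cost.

Open {A, B, D}: assign each demand point to its cheapest open site.
  Z1→D 7×7=49, Z2→B 7×2=14, Z3→B 13×6=78, Z4→B 8×2=16, Z5→D 19×2=38, Z6→B 18×6=108, Z7→A 18×8=144, Z8→A 11×2=22
  haulage cost 469, fixed 66 → total 535.
Compare {A, B, C, D}: haulage cost 469 + fixed 83 = 552.
Compare {B, D}: haulage cost 574 + fixed 47 = 621.
Compare {A, C, D}: haulage cost 565 + fixed 56 = 621.
All other subsets cost ≥ 552. Minimum total cost: 535.

535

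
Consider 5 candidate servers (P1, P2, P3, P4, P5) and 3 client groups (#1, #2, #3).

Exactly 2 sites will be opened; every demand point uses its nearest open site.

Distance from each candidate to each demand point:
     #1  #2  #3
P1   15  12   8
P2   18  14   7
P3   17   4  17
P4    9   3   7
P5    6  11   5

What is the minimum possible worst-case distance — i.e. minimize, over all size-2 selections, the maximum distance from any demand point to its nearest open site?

Open {P3, P5}.
  Farthest demand point is #1 at distance 6 (to P5); all others are ≤ 6.
With {P4, P5} the worst case is 6.
With {P1, P4} the worst case is 9.
No size-2 selection achieves below 6.

6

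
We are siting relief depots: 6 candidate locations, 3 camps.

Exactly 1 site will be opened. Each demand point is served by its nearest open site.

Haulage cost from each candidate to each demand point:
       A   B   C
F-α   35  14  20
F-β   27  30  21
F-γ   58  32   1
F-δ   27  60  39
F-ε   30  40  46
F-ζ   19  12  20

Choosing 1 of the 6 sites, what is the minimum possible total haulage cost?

Open {F-ζ}.
  A→F-ζ 19, B→F-ζ 12, C→F-ζ 20  ⇒ total 51.
Compare {F-α}: total 69.
Compare {F-β}: total 78.
No size-1 selection does better; minimum is 51.

51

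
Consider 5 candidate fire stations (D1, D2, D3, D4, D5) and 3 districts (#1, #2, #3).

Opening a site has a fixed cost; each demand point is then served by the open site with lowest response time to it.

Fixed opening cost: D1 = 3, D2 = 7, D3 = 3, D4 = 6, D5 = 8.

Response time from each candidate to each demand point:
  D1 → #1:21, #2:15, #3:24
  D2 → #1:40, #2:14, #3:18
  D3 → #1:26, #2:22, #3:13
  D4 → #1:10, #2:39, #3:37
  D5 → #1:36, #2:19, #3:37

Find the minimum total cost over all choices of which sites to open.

Open {D1, D3, D4}: assign each demand point to its cheapest open site.
  #1→D4 10, #2→D1 15, #3→D3 13
  response time 38, fixed 12 → total 50.
Compare {D2, D3, D4}: response time 37 + fixed 16 = 53.
Compare {D3, D4}: response time 45 + fixed 9 = 54.
Compare {D1, D3}: response time 49 + fixed 6 = 55.
All other subsets cost ≥ 53. Minimum total cost: 50.

50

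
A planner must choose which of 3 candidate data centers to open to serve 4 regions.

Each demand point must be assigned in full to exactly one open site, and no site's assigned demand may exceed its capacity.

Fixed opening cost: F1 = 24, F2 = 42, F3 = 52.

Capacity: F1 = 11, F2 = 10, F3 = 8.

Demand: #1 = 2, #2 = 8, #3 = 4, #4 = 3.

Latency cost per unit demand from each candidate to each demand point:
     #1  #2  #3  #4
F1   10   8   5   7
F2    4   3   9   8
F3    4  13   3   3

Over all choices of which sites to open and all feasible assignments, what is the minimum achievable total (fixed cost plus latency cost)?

Open {F1, F2}; cheapest assignment that respects the capacities:
  F1 (cap 11, load 7): #3, #4 — cost 4×5 + 3×7 = 41
  F2 (cap 10, load 10): #1, #2 — cost 2×4 + 8×3 = 32
  Shipping 73, fixed 66 → total 139.
  Any other capacity-feasible assignment to {F1, F2} ships for at least 73.
Compare {F2, F3}: its best feasible assignment gives total 147.
Compare {F1, F2, F3}: its best feasible assignment gives total 171.
Every other set of open sites that can feasibly serve all demand totals ≥ 147 even under its best assignment. Minimum: 139.

139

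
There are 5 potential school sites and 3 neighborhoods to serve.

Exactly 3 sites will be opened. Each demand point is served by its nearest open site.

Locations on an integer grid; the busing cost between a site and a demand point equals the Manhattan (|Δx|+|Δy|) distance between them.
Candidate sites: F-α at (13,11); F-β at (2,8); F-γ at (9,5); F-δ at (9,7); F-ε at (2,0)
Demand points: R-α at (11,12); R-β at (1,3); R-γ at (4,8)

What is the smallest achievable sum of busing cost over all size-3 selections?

Open {F-α, F-β, F-ε}.
  R-α→F-α 3, R-β→F-ε 4, R-γ→F-β 2  ⇒ total 9.
Compare {F-α, F-β, F-γ}: total 11.
Compare {F-α, F-β, F-δ}: total 11.
No size-3 selection does better; minimum is 9.

9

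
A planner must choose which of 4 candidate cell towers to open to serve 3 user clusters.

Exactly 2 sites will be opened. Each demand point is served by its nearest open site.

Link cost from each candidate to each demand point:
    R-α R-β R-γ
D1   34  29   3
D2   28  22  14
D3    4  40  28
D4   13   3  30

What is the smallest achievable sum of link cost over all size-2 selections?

Open {D1, D4}.
  R-α→D4 13, R-β→D4 3, R-γ→D1 3  ⇒ total 19.
Compare {D2, D4}: total 30.
Compare {D3, D4}: total 35.
No size-2 selection does better; minimum is 19.

19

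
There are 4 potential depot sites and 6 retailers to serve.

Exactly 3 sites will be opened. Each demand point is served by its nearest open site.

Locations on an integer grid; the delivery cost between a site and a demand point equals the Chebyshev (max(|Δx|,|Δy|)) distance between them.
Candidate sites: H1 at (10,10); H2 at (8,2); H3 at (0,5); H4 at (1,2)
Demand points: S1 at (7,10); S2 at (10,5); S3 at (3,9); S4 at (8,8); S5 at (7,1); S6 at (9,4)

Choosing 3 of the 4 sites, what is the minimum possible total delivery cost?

Open {H1, H2, H3}.
  S1→H1 3, S2→H2 3, S3→H3 4, S4→H1 2, S5→H2 1, S6→H2 2  ⇒ total 15.
Compare {H1, H2, H4}: total 18.
Compare {H2, H3, H4}: total 23.
No size-3 selection does better; minimum is 15.

15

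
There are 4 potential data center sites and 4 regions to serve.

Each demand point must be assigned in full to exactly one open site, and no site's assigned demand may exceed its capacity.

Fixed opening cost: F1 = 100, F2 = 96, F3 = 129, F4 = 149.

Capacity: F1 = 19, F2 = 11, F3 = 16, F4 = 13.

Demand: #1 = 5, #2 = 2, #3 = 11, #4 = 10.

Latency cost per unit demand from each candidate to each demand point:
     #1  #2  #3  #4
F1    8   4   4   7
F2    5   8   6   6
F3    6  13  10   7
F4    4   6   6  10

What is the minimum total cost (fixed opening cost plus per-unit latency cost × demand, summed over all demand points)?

Open {F1, F2}; cheapest assignment that respects the capacities:
  F1 (cap 19, load 18): #1, #2, #3 — cost 5×8 + 2×4 + 11×4 = 92
  F2 (cap 11, load 10): #4 — cost 10×6 = 60
  Shipping 152, fixed 196 → total 348.
  Any other capacity-feasible assignment to {F1, F2} ships for at least 152.
Compare {F1, F3}: its best feasible assignment gives total 381.
Compare {F1, F4}: its best feasible assignment gives total 433.
Every other set of open sites that can feasibly serve all demand totals ≥ 381 even under its best assignment. Minimum: 348.

348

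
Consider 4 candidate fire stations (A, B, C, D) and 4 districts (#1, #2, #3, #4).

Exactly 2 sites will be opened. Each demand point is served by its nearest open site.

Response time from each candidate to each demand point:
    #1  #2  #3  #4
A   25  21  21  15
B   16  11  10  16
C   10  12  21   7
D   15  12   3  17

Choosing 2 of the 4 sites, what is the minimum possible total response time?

Open {C, D}.
  #1→C 10, #2→C 12, #3→D 3, #4→C 7  ⇒ total 32.
Compare {B, C}: total 38.
Compare {A, D}: total 45.
No size-2 selection does better; minimum is 32.

32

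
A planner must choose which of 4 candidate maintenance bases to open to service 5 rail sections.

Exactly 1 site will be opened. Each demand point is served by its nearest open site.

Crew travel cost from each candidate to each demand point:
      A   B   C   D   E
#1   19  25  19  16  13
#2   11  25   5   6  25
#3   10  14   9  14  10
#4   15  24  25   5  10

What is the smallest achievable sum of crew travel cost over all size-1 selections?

Open {#3}.
  A→#3 10, B→#3 14, C→#3 9, D→#3 14, E→#3 10  ⇒ total 57.
Compare {#2}: total 72.
Compare {#4}: total 79.
No size-1 selection does better; minimum is 57.

57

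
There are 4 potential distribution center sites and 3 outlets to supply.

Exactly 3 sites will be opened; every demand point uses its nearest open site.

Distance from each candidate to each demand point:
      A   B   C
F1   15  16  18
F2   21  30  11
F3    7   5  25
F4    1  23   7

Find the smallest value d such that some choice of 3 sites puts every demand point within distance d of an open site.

Open {F1, F3, F4}.
  Farthest demand point is C at distance 7 (to F4); all others are ≤ 7.
With {F2, F3, F4} the worst case is 7.
With {F1, F2, F3} the worst case is 11.
No size-3 selection achieves below 7.

7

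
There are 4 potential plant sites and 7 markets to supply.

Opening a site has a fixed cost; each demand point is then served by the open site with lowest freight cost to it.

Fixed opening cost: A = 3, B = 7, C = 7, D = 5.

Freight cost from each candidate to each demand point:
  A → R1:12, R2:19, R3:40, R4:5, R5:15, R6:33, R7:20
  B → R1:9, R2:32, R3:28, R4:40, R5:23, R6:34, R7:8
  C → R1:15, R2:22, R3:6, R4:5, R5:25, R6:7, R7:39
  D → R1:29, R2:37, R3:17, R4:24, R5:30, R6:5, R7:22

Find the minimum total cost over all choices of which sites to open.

Open {A, B, C}: assign each demand point to its cheapest open site.
  R1→B 9, R2→A 19, R3→C 6, R4→A 5, R5→A 15, R6→C 7, R7→B 8
  freight cost 69, fixed 17 → total 86.
Compare {A, B, C, D}: freight cost 67 + fixed 22 = 89.
Compare {A, B, D}: freight cost 78 + fixed 15 = 93.
Compare {A, C}: freight cost 84 + fixed 10 = 94.
All other subsets cost ≥ 89. Minimum total cost: 86.

86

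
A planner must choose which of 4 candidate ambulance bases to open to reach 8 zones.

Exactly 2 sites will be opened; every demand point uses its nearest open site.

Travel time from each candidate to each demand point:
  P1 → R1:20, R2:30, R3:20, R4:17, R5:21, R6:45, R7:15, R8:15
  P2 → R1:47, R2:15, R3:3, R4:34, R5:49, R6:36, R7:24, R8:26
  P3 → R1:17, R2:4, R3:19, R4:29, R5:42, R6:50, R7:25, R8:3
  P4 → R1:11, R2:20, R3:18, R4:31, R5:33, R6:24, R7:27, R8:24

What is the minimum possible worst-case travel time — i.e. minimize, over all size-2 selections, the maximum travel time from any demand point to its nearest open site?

Open {P1, P4}.
  Farthest demand point is R6 at travel time 24 (to P4); all others are ≤ 24.
With {P2, P4} the worst case is 33.
With {P3, P4} the worst case is 33.
No size-2 selection achieves below 24.

24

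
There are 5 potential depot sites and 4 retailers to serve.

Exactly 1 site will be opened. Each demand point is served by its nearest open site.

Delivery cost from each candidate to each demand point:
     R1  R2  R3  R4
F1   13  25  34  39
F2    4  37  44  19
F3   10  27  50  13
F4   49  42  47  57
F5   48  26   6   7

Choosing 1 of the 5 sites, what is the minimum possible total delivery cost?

87

Open {F5}.
  R1→F5 48, R2→F5 26, R3→F5 6, R4→F5 7  ⇒ total 87.
Compare {F3}: total 100.
Compare {F2}: total 104.
No size-1 selection does better; minimum is 87.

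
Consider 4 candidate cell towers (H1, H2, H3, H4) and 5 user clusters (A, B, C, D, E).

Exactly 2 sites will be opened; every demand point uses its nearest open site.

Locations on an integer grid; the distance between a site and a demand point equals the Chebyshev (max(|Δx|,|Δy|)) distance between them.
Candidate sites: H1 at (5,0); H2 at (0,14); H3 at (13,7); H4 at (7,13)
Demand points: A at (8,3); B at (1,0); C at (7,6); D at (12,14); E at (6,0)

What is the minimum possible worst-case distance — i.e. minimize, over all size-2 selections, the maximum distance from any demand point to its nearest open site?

6

Open {H1, H4}.
  Farthest demand point is C at distance 6 (to H1); all others are ≤ 6.
With {H1, H3} the worst case is 7.
With {H1, H2} the worst case is 12.
No size-2 selection achieves below 6.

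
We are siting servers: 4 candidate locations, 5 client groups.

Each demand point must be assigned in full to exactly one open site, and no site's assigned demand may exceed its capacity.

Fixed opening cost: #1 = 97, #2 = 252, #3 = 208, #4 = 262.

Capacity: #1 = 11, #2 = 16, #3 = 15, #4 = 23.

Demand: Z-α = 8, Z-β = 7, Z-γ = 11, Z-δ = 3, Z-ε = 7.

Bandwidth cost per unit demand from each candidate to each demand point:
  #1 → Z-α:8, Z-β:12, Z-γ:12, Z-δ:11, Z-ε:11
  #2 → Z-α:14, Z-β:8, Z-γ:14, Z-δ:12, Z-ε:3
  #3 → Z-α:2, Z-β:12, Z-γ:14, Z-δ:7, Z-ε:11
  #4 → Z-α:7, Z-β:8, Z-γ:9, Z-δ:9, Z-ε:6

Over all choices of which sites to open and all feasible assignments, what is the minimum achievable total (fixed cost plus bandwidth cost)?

738

Open {#3, #4}; cheapest assignment that respects the capacities:
  #3 (cap 15, load 15): Z-α, Z-β — cost 8×2 + 7×12 = 100
  #4 (cap 23, load 21): Z-γ, Z-δ, Z-ε — cost 11×9 + 3×9 + 7×6 = 168
  Shipping 268, fixed 470 → total 738.
  Any other capacity-feasible assignment to {#3, #4} ships for at least 268.
Compare {#2, #4}: its best feasible assignment gives total 773.
Compare {#1, #2, #3}: its best feasible assignment gives total 803.
Every other set of open sites that can feasibly serve all demand totals ≥ 773 even under its best assignment. Minimum: 738.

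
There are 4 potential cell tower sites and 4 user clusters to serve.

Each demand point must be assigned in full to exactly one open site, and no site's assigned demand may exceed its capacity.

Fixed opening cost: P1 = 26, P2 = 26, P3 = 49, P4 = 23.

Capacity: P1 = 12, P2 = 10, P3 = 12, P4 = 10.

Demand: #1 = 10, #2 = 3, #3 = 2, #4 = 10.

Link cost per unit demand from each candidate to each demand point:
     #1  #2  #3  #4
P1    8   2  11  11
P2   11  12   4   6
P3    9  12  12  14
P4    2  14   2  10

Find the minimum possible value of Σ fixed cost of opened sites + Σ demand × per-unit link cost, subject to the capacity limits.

Open {P1, P2, P4}; cheapest assignment that respects the capacities:
  P1 (cap 12, load 5): #2, #3 — cost 3×2 + 2×11 = 28
  P2 (cap 10, load 10): #4 — cost 10×6 = 60
  P4 (cap 10, load 10): #1 — cost 10×2 = 20
  Shipping 108, fixed 75 → total 183.
  Any other capacity-feasible assignment to {P1, P2, P4} ships for at least 108.
Compare {P1, P2, P3, P4}: its best feasible assignment gives total 232.
Compare {P2, P3, P4}: its best feasible assignment gives total 238.
Every other set of open sites that can feasibly serve all demand totals ≥ 232 even under its best assignment. Minimum: 183.

183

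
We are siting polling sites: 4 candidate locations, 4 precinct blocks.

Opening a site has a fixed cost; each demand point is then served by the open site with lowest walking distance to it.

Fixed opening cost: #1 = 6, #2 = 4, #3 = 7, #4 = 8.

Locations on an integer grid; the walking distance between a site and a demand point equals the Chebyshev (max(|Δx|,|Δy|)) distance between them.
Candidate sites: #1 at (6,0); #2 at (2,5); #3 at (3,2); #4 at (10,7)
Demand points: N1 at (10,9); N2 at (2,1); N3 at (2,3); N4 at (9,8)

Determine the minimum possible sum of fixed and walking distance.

20

Open {#3, #4}: assign each demand point to its cheapest open site.
  N1→#4 2, N2→#3 1, N3→#3 1, N4→#4 1
  walking distance 5, fixed 15 → total 20.
Compare {#2, #4}: walking distance 9 + fixed 12 = 21.
Compare {#3}: walking distance 15 + fixed 7 = 22.
Compare {#2, #3, #4}: walking distance 5 + fixed 19 = 24.
All other subsets cost ≥ 21. Minimum total cost: 20.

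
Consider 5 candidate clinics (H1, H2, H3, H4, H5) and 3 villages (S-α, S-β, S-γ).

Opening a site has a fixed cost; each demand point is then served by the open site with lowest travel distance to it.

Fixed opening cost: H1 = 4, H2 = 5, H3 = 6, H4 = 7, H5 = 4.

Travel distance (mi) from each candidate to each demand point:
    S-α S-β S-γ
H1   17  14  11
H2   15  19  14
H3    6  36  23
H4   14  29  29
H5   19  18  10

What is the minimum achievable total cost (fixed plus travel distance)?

Open {H1, H3}: assign each demand point to its cheapest open site.
  S-α→H3 6, S-β→H1 14, S-γ→H1 11
  travel distance 31, fixed 10 → total 41.
Compare {H3, H5}: travel distance 34 + fixed 10 = 44.
Compare {H1, H3, H5}: travel distance 30 + fixed 14 = 44.
Compare {H1}: travel distance 42 + fixed 4 = 46.
All other subsets cost ≥ 44. Minimum total cost: 41.

41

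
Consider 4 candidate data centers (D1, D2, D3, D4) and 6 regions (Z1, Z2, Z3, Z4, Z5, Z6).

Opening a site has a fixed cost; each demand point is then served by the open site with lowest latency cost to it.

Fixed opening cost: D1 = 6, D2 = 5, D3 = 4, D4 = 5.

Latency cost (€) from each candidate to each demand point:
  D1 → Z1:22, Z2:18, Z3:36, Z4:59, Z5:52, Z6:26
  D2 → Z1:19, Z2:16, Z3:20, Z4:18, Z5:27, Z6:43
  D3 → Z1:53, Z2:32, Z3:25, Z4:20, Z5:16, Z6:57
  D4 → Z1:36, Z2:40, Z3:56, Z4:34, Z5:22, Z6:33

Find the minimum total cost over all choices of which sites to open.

Open {D1, D2, D3}: assign each demand point to its cheapest open site.
  Z1→D2 19, Z2→D2 16, Z3→D2 20, Z4→D2 18, Z5→D3 16, Z6→D1 26
  latency cost 115, fixed 15 → total 130.
Compare {D1, D2, D3, D4}: latency cost 115 + fixed 20 = 135.
Compare {D2, D3, D4}: latency cost 122 + fixed 14 = 136.
Compare {D1, D2}: latency cost 126 + fixed 11 = 137.
All other subsets cost ≥ 135. Minimum total cost: 130.

130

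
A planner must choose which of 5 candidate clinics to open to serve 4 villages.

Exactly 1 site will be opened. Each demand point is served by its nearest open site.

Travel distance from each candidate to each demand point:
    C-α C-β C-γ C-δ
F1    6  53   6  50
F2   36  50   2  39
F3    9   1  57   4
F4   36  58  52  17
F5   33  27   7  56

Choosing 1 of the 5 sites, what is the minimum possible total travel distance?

Open {F3}.
  C-α→F3 9, C-β→F3 1, C-γ→F3 57, C-δ→F3 4  ⇒ total 71.
Compare {F1}: total 115.
Compare {F5}: total 123.
No size-1 selection does better; minimum is 71.

71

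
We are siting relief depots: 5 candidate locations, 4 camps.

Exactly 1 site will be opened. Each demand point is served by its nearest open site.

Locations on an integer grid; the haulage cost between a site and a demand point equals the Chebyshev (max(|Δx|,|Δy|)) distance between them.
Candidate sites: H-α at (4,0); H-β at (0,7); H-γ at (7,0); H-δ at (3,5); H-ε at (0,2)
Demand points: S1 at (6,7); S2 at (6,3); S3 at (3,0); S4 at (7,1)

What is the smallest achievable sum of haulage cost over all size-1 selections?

14

Open {H-α}.
  S1→H-α 7, S2→H-α 3, S3→H-α 1, S4→H-α 3  ⇒ total 14.
Compare {H-γ}: total 15.
Compare {H-δ}: total 15.
No size-1 selection does better; minimum is 14.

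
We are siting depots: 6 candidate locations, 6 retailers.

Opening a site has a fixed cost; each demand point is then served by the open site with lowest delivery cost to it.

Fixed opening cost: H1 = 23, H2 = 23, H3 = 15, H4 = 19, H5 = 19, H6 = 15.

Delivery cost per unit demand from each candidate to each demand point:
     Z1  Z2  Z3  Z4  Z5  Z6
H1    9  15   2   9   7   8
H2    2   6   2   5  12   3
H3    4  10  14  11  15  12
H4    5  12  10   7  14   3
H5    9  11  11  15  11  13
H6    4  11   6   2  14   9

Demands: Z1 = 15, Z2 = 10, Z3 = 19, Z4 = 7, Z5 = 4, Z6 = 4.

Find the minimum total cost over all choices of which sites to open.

240

Open {H2, H6}: assign each demand point to its cheapest open site.
  Z1→H2 15×2=30, Z2→H2 10×6=60, Z3→H2 19×2=38, Z4→H6 7×2=14, Z5→H2 4×12=48, Z6→H2 4×3=12
  delivery cost 202, fixed 38 → total 240.
Compare {H1, H2, H6}: delivery cost 182 + fixed 61 = 243.
Compare {H2}: delivery cost 223 + fixed 23 = 246.
Compare {H1, H2}: delivery cost 203 + fixed 46 = 249.
All other subsets cost ≥ 243. Minimum total cost: 240.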